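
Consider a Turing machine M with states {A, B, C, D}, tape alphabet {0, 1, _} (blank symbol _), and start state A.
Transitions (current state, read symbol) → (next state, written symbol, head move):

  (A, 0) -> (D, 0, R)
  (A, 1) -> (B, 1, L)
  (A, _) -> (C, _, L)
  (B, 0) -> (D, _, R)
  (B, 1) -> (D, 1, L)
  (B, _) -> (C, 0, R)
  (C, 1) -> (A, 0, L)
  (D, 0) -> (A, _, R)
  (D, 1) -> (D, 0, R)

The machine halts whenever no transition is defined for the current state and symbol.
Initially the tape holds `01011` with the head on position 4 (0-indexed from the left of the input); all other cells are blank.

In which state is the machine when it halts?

C

A | 0101[1]_   read 1 → write 1, move L, go to B
B | 010[1]1_   read 1 → write 1, move L, go to D
D | 01[0]11_   read 0 → write _, move R, go to A
A | 01_[1]1_   read 1 → write 1, move L, go to B
B | 01[_]11_   read _ → write 0, move R, go to C
C | 010[1]1_   read 1 → write 0, move L, go to A
A | 01[0]01_   read 0 → write 0, move R, go to D
D | 010[0]1_   read 0 → write _, move R, go to A
A | 010_[1]_   read 1 → write 1, move L, go to B
B | 010[_]1_   read _ → write 0, move R, go to C
C | 0100[1]_   read 1 → write 0, move L, go to A
A | 010[0]0_   read 0 → write 0, move R, go to D
D | 0100[0]_   read 0 → write _, move R, go to A
A | 0100_[_]   read _ → write _, move L, go to C
C | 0100[_]_
No transition is defined for (C, _); M halts in state C.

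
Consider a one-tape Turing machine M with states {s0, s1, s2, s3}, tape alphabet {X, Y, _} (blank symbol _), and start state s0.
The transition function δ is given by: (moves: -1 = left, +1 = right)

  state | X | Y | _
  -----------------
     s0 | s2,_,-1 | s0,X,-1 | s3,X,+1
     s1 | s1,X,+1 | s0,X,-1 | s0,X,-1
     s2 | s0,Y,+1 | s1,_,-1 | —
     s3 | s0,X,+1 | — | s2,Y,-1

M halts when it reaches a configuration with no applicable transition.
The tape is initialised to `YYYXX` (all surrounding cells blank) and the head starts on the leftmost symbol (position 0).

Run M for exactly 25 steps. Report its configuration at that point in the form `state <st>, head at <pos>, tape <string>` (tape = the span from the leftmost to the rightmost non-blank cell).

s0 | _[Y]YYXX__   read Y → write X, move -1, go to s0
s0 | [_]XYYXX__   read _ → write X, move +1, go to s3
s3 | X[X]YYXX__   read X → write X, move +1, go to s0
s0 | XX[Y]YXX__   read Y → write X, move -1, go to s0
s0 | X[X]XYXX__   read X → write _, move -1, go to s2
s2 | [X]_XYXX__   read X → write Y, move +1, go to s0
s0 | Y[_]XYXX__   read _ → write X, move +1, go to s3
s3 | YX[X]YXX__   read X → write X, move +1, go to s0
s0 | YXX[Y]XX__   read Y → write X, move -1, go to s0
s0 | YX[X]XXX__   read X → write _, move -1, go to s2
s2 | Y[X]_XXX__   read X → write Y, move +1, go to s0
s0 | YY[_]XXX__   read _ → write X, move +1, go to s3
s3 | YYX[X]XX__   read X → write X, move +1, go to s0
s0 | YYXX[X]X__   read X → write _, move -1, go to s2
s2 | YYX[X]_X__   read X → write Y, move +1, go to s0
s0 | YYXY[_]X__   read _ → write X, move +1, go to s3
s3 | YYXYX[X]__   read X → write X, move +1, go to s0
s0 | YYXYXX[_]_   read _ → write X, move +1, go to s3
s3 | YYXYXXX[_]   read _ → write Y, move -1, go to s2
s2 | YYXYXX[X]Y   read X → write Y, move +1, go to s0
s0 | YYXYXXY[Y]   read Y → write X, move -1, go to s0
s0 | YYXYXX[Y]X   read Y → write X, move -1, go to s0
s0 | YYXYX[X]XX   read X → write _, move -1, go to s2
s2 | YYXY[X]_XX   read X → write Y, move +1, go to s0
s0 | YYXYY[_]XX   read _ → write X, move +1, go to s3
s3 | YYXYYX[X]X
After 25 steps: state s3, head at 5, tape YYXYYXXX.

state s3, head at 5, tape YYXYYXXX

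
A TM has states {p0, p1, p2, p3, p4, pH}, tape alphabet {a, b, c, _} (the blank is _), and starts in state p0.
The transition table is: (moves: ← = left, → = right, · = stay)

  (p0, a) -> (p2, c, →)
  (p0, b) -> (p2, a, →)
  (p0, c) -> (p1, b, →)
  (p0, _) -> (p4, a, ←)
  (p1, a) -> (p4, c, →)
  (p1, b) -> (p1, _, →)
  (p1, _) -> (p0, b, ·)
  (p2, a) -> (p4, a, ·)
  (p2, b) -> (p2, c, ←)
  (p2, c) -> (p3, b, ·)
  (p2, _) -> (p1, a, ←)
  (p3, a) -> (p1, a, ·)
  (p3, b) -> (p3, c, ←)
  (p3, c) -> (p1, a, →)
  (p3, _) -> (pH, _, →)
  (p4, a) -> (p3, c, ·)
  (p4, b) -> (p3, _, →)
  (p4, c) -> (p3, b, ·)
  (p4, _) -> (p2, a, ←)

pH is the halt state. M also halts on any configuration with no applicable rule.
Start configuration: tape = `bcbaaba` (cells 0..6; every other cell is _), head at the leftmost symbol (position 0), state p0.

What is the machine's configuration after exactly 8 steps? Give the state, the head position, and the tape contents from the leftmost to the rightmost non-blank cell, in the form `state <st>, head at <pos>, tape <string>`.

state p1, head at 1, tape acbaaba

state=p0 head=0 tape=[b]cbaaba   (p0,b)→(p2,a,→)
state=p2 head=1 tape=a[c]baaba   (p2,c)→(p3,b,·)
state=p3 head=1 tape=a[b]baaba   (p3,b)→(p3,c,←)
state=p3 head=0 tape=[a]cbaaba   (p3,a)→(p1,a,·)
state=p1 head=0 tape=[a]cbaaba   (p1,a)→(p4,c,→)
state=p4 head=1 tape=c[c]baaba   (p4,c)→(p3,b,·)
state=p3 head=1 tape=c[b]baaba   (p3,b)→(p3,c,←)
state=p3 head=0 tape=[c]cbaaba   (p3,c)→(p1,a,→)
state=p1 head=1 tape=a[c]baaba
After 8 steps: state p1, head at 1, tape acbaaba.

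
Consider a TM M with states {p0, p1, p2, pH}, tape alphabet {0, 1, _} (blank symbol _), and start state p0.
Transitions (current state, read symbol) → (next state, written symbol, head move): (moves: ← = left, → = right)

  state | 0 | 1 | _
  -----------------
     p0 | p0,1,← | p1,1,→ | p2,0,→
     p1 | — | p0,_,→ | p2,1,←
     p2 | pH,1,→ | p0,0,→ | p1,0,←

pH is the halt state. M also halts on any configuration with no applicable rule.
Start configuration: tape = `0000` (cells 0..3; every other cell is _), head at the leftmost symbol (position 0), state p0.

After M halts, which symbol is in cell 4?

p0 | __[0]000__   read 0 → write 1, move ←, go to p0
p0 | _[_]1000__   read _ → write 0, move →, go to p2
p2 | _0[1]000__   read 1 → write 0, move →, go to p0
p0 | _00[0]00__   read 0 → write 1, move ←, go to p0
p0 | _0[0]100__   read 0 → write 1, move ←, go to p0
p0 | _[0]1100__   read 0 → write 1, move ←, go to p0
p0 | [_]11100__   read _ → write 0, move →, go to p2
p2 | 0[1]1100__   read 1 → write 0, move →, go to p0
p0 | 00[1]100__   read 1 → write 1, move →, go to p1
p1 | 001[1]00__   read 1 → write _, move →, go to p0
p0 | 001_[0]0__   read 0 → write 1, move ←, go to p0
p0 | 001[_]10__   read _ → write 0, move →, go to p2
p2 | 0010[1]0__   read 1 → write 0, move →, go to p0
p0 | 00100[0]__   read 0 → write 1, move ←, go to p0
p0 | 0010[0]1__   read 0 → write 1, move ←, go to p0
p0 | 001[0]11__   read 0 → write 1, move ←, go to p0
p0 | 00[1]111__   read 1 → write 1, move →, go to p1
p1 | 001[1]11__   read 1 → write _, move →, go to p0
p0 | 001_[1]1__   read 1 → write 1, move →, go to p1
p1 | 001_1[1]__   read 1 → write _, move →, go to p0
p0 | 001_1_[_]_   read _ → write 0, move →, go to p2
p2 | 001_1_0[_]   read _ → write 0, move ←, go to p1
p1 | 001_1_[0]0
Cell 4 holds 0 when M halts.

0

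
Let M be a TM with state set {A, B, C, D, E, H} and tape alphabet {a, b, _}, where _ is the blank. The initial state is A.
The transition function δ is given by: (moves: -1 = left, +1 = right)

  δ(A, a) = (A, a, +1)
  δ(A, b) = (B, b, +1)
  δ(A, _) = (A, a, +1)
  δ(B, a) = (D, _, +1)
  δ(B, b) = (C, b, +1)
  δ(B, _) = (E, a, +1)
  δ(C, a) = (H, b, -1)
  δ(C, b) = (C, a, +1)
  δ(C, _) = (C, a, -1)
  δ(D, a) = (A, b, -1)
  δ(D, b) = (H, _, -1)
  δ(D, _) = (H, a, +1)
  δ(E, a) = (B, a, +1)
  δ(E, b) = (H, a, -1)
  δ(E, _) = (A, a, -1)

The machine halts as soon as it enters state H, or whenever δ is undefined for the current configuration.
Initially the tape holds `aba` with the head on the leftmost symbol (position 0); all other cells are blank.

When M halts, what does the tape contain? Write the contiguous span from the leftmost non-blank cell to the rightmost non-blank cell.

A | [a]ba__   read a → write a, move +1, go to A
A | a[b]a__   read b → write b, move +1, go to B
B | ab[a]__   read a → write _, move +1, go to D
D | ab_[_]_   read _ → write a, move +1, go to H
H | ab_a[_]
The non-blank tape span at halt is ab_a.

ab_a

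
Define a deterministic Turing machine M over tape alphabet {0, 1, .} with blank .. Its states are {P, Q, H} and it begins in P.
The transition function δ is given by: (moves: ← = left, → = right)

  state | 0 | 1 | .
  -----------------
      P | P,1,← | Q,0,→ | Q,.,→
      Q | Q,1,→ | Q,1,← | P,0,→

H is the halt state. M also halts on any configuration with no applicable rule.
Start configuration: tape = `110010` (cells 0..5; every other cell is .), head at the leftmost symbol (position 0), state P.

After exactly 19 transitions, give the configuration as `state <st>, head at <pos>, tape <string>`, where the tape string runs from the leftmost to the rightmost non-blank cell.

state Q, head at -1, tape 01110010

state=P head=0 tape=..[1]10010   (P,1)→(Q,0,→)
state=Q head=1 tape=..0[1]0010   (Q,1)→(Q,1,←)
state=Q head=0 tape=..[0]10010   (Q,0)→(Q,1,→)
state=Q head=1 tape=..1[1]0010   (Q,1)→(Q,1,←)
state=Q head=0 tape=..[1]10010   (Q,1)→(Q,1,←)
state=Q head=-1 tape=.[.]110010   (Q,.)→(P,0,→)
state=P head=0 tape=.0[1]10010   (P,1)→(Q,0,→)
state=Q head=1 tape=.00[1]0010   (Q,1)→(Q,1,←)
state=Q head=0 tape=.0[0]10010   (Q,0)→(Q,1,→)
state=Q head=1 tape=.01[1]0010   (Q,1)→(Q,1,←)
state=Q head=0 tape=.0[1]10010   (Q,1)→(Q,1,←)
state=Q head=-1 tape=.[0]110010   (Q,0)→(Q,1,→)
state=Q head=0 tape=.1[1]10010   (Q,1)→(Q,1,←)
state=Q head=-1 tape=.[1]110010   (Q,1)→(Q,1,←)
state=Q head=-2 tape=[.]1110010   (Q,.)→(P,0,→)
state=P head=-1 tape=0[1]110010   (P,1)→(Q,0,→)
state=Q head=0 tape=00[1]10010   (Q,1)→(Q,1,←)
state=Q head=-1 tape=0[0]110010   (Q,0)→(Q,1,→)
state=Q head=0 tape=01[1]10010   (Q,1)→(Q,1,←)
state=Q head=-1 tape=0[1]110010
After 19 steps: state Q, head at -1, tape 01110010.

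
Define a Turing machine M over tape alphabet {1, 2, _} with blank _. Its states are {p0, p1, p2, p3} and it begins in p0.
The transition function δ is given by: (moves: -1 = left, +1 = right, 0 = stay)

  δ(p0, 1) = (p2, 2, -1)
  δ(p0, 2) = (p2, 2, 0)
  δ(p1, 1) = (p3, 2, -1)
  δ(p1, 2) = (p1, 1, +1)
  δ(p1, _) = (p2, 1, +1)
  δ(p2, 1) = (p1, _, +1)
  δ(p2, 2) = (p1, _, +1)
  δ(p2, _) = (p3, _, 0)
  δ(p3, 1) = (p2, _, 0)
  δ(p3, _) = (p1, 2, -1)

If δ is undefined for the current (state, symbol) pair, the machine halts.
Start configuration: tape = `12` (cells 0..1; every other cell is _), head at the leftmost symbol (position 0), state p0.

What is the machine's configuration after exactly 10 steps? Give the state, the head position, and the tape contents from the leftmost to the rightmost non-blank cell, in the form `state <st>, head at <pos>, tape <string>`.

state p1, head at 2, tape 1_1112

p0 | __[1]2__   read 1 → write 2, move -1, go to p2
p2 | _[_]22__   read _ → write _, move 0, go to p3
p3 | _[_]22__   read _ → write 2, move -1, go to p1
p1 | [_]222__   read _ → write 1, move +1, go to p2
p2 | 1[2]22__   read 2 → write _, move +1, go to p1
p1 | 1_[2]2__   read 2 → write 1, move +1, go to p1
p1 | 1_1[2]__   read 2 → write 1, move +1, go to p1
p1 | 1_11[_]_   read _ → write 1, move +1, go to p2
p2 | 1_111[_]   read _ → write _, move 0, go to p3
p3 | 1_111[_]   read _ → write 2, move -1, go to p1
p1 | 1_11[1]2
After 10 steps: state p1, head at 2, tape 1_1112.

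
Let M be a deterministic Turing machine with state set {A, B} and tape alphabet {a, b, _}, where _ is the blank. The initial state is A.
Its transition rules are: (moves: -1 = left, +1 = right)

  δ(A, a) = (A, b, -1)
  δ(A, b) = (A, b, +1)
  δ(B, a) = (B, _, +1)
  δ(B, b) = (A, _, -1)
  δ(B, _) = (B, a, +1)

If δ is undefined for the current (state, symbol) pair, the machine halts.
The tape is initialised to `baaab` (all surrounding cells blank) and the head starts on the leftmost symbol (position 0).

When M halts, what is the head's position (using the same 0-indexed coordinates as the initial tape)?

5

state=A head=0 tape=[b]aaab_   (A,b)→(A,b,+1)
state=A head=1 tape=b[a]aab_   (A,a)→(A,b,-1)
state=A head=0 tape=[b]baab_   (A,b)→(A,b,+1)
state=A head=1 tape=b[b]aab_   (A,b)→(A,b,+1)
state=A head=2 tape=bb[a]ab_   (A,a)→(A,b,-1)
state=A head=1 tape=b[b]bab_   (A,b)→(A,b,+1)
state=A head=2 tape=bb[b]ab_   (A,b)→(A,b,+1)
state=A head=3 tape=bbb[a]b_   (A,a)→(A,b,-1)
state=A head=2 tape=bb[b]bb_   (A,b)→(A,b,+1)
state=A head=3 tape=bbb[b]b_   (A,b)→(A,b,+1)
state=A head=4 tape=bbbb[b]_   (A,b)→(A,b,+1)
state=A head=5 tape=bbbbb[_]
At halt the head is at cell 5.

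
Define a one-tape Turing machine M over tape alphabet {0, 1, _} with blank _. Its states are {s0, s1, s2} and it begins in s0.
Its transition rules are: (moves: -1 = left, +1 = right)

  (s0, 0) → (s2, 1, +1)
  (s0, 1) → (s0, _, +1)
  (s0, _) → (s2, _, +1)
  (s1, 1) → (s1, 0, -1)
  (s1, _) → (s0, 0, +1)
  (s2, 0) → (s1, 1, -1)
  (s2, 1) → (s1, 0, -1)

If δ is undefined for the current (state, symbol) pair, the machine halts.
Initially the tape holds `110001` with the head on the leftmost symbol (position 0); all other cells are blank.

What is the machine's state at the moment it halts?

s1

state=s0 head=0 tape=[1]10001   (s0,1)→(s0,_,+1)
state=s0 head=1 tape=_[1]0001   (s0,1)→(s0,_,+1)
state=s0 head=2 tape=__[0]001   (s0,0)→(s2,1,+1)
state=s2 head=3 tape=__1[0]01   (s2,0)→(s1,1,-1)
state=s1 head=2 tape=__[1]101   (s1,1)→(s1,0,-1)
state=s1 head=1 tape=_[_]0101   (s1,_)→(s0,0,+1)
state=s0 head=2 tape=_0[0]101   (s0,0)→(s2,1,+1)
state=s2 head=3 tape=_01[1]01   (s2,1)→(s1,0,-1)
state=s1 head=2 tape=_0[1]001   (s1,1)→(s1,0,-1)
state=s1 head=1 tape=_[0]0001
No transition is defined for (s1, 0); M halts in state s1.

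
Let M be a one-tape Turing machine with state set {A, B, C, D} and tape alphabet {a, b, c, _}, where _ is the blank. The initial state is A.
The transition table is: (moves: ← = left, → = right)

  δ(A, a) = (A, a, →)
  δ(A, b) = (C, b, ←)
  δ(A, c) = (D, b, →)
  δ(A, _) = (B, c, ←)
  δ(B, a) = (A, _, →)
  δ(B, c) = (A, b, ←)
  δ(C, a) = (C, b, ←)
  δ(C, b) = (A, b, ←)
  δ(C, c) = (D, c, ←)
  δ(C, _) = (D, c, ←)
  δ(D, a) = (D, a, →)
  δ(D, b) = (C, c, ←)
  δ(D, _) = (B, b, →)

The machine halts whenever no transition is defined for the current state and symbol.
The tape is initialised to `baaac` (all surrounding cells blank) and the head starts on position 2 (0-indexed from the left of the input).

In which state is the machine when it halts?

B

A | ba[a]ac__   read a → write a, move →, go to A
A | baa[a]c__   read a → write a, move →, go to A
A | baaa[c]__   read c → write b, move →, go to D
D | baaab[_]_   read _ → write b, move →, go to B
B | baaabb[_]
No transition is defined for (B, _); M halts in state B.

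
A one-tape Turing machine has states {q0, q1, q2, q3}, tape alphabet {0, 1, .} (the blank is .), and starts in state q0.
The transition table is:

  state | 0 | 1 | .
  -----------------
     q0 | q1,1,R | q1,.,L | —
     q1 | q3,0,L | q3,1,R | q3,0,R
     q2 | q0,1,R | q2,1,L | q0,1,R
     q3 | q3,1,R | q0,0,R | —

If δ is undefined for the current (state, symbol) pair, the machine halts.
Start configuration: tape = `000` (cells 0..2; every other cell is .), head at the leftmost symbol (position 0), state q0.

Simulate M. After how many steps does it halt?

state=q0 head=0 tape=[0]00..   (q0,0)→(q1,1,R)
state=q1 head=1 tape=1[0]0..   (q1,0)→(q3,0,L)
state=q3 head=0 tape=[1]00..   (q3,1)→(q0,0,R)
state=q0 head=1 tape=0[0]0..   (q0,0)→(q1,1,R)
state=q1 head=2 tape=01[0]..   (q1,0)→(q3,0,L)
state=q3 head=1 tape=0[1]0..   (q3,1)→(q0,0,R)
state=q0 head=2 tape=00[0]..   (q0,0)→(q1,1,R)
state=q1 head=3 tape=001[.].   (q1,.)→(q3,0,R)
state=q3 head=4 tape=0010[.]
M halts after 8 transitions.

8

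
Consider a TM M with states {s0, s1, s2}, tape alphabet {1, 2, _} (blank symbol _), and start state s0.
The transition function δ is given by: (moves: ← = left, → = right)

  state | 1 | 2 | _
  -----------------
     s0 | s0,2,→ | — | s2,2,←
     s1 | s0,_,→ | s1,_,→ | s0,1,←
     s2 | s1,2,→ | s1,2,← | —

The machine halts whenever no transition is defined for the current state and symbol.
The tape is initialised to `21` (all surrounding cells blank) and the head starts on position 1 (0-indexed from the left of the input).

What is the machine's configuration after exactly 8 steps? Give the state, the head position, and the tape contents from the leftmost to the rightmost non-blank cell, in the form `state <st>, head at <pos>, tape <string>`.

state s2, head at 1, tape 21

state=s0 head=1 tape=2[1]__   (s0,1)→(s0,2,→)
state=s0 head=2 tape=22[_]_   (s0,_)→(s2,2,←)
state=s2 head=1 tape=2[2]2_   (s2,2)→(s1,2,←)
state=s1 head=0 tape=[2]22_   (s1,2)→(s1,_,→)
state=s1 head=1 tape=_[2]2_   (s1,2)→(s1,_,→)
state=s1 head=2 tape=__[2]_   (s1,2)→(s1,_,→)
state=s1 head=3 tape=___[_]   (s1,_)→(s0,1,←)
state=s0 head=2 tape=__[_]1   (s0,_)→(s2,2,←)
state=s2 head=1 tape=_[_]21
After 8 steps: state s2, head at 1, tape 21.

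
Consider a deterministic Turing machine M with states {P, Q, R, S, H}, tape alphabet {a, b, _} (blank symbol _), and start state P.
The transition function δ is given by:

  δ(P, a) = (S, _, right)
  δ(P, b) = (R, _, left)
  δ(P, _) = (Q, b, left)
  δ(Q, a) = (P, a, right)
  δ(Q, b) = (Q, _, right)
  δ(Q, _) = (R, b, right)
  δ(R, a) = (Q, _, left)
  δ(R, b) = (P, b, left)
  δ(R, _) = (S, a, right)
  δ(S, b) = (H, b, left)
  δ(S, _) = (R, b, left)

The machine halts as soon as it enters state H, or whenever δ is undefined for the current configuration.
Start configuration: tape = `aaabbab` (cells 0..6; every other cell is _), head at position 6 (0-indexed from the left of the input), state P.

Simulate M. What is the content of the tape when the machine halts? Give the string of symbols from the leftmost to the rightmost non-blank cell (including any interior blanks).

aaabbabb

P | aaabba[b]_   read b → write _, move left, go to R
R | aaabb[a]__   read a → write _, move left, go to Q
Q | aaab[b]___   read b → write _, move right, go to Q
Q | aaab_[_]__   read _ → write b, move right, go to R
R | aaab_b[_]_   read _ → write a, move right, go to S
S | aaab_ba[_]   read _ → write b, move left, go to R
R | aaab_b[a]b   read a → write _, move left, go to Q
Q | aaab_[b]_b   read b → write _, move right, go to Q
Q | aaab__[_]b   read _ → write b, move right, go to R
R | aaab__b[b]   read b → write b, move left, go to P
P | aaab__[b]b   read b → write _, move left, go to R
R | aaab_[_]_b   read _ → write a, move right, go to S
S | aaab_a[_]b   read _ → write b, move left, go to R
R | aaab_[a]bb   read a → write _, move left, go to Q
Q | aaab[_]_bb   read _ → write b, move right, go to R
R | aaabb[_]bb   read _ → write a, move right, go to S
S | aaabba[b]b   read b → write b, move left, go to H
H | aaabb[a]bb
The non-blank tape span at halt is aaabbabb.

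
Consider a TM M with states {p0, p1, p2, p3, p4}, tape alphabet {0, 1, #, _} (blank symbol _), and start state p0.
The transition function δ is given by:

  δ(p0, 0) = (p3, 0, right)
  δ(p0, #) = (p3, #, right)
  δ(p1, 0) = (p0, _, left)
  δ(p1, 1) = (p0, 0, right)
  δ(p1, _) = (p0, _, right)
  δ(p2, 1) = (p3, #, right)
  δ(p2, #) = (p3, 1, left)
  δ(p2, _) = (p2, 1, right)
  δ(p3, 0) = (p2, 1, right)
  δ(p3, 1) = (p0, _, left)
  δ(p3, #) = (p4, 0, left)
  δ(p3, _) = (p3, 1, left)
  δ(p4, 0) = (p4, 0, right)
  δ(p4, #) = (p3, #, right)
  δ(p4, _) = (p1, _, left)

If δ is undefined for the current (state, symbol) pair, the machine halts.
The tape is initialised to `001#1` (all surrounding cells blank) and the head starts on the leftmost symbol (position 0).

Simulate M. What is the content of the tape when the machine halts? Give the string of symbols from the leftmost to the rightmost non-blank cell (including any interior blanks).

01#101

p0 | [0]01#1_   read 0 → write 0, move right, go to p3
p3 | 0[0]1#1_   read 0 → write 1, move right, go to p2
p2 | 01[1]#1_   read 1 → write #, move right, go to p3
p3 | 01#[#]1_   read # → write 0, move left, go to p4
p4 | 01[#]01_   read # → write #, move right, go to p3
p3 | 01#[0]1_   read 0 → write 1, move right, go to p2
p2 | 01#1[1]_   read 1 → write #, move right, go to p3
p3 | 01#1#[_]   read _ → write 1, move left, go to p3
p3 | 01#1[#]1   read # → write 0, move left, go to p4
p4 | 01#[1]01
The non-blank tape span at halt is 01#101.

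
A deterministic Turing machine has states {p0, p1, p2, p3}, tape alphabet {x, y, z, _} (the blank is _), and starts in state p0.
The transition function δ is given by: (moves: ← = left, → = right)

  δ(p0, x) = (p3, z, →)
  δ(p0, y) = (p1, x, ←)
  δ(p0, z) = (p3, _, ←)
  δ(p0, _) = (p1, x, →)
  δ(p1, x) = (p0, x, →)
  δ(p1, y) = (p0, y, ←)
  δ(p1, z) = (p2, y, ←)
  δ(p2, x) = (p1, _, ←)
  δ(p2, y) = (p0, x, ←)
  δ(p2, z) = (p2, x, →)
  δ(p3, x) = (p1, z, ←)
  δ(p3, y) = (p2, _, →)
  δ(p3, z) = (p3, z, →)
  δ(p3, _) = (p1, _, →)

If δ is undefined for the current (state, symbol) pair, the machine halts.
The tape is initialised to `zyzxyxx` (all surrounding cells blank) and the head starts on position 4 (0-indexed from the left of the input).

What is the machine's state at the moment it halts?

p1

p0 | _zyzx[y]xx   read y → write x, move ←, go to p1
p1 | _zyz[x]xxx   read x → write x, move →, go to p0
p0 | _zyzx[x]xx   read x → write z, move →, go to p3
p3 | _zyzxz[x]x   read x → write z, move ←, go to p1
p1 | _zyzx[z]zx   read z → write y, move ←, go to p2
p2 | _zyz[x]yzx   read x → write _, move ←, go to p1
p1 | _zy[z]_yzx   read z → write y, move ←, go to p2
p2 | _z[y]y_yzx   read y → write x, move ←, go to p0
p0 | _[z]xy_yzx   read z → write _, move ←, go to p3
p3 | [_]_xy_yzx   read _ → write _, move →, go to p1
p1 | _[_]xy_yzx
No transition is defined for (p1, _); M halts in state p1.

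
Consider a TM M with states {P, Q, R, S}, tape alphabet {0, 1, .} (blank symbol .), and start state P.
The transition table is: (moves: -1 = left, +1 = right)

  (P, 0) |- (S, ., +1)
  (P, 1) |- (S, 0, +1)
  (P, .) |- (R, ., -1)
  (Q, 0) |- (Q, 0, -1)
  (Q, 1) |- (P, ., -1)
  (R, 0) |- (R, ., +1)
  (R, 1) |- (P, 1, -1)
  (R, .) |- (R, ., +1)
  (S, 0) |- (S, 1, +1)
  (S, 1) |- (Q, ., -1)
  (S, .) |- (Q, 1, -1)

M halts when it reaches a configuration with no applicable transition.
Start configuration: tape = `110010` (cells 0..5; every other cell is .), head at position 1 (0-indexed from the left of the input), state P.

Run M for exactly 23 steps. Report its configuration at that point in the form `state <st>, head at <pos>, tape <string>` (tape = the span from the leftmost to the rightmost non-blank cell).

state=P head=1 tape=..1[1]0010   (P,1)→(S,0,+1)
state=S head=2 tape=..10[0]010   (S,0)→(S,1,+1)
state=S head=3 tape=..101[0]10   (S,0)→(S,1,+1)
state=S head=4 tape=..1011[1]0   (S,1)→(Q,.,-1)
state=Q head=3 tape=..101[1].0   (Q,1)→(P,.,-1)
state=P head=2 tape=..10[1]..0   (P,1)→(S,0,+1)
state=S head=3 tape=..100[.].0   (S,.)→(Q,1,-1)
state=Q head=2 tape=..10[0]1.0   (Q,0)→(Q,0,-1)
state=Q head=1 tape=..1[0]01.0   (Q,0)→(Q,0,-1)
state=Q head=0 tape=..[1]001.0   (Q,1)→(P,.,-1)
state=P head=-1 tape=.[.].001.0   (P,.)→(R,.,-1)
state=R head=-2 tape=[.]..001.0   (R,.)→(R,.,+1)
state=R head=-1 tape=.[.].001.0   (R,.)→(R,.,+1)
state=R head=0 tape=..[.]001.0   (R,.)→(R,.,+1)
state=R head=1 tape=...[0]01.0   (R,0)→(R,.,+1)
state=R head=2 tape=....[0]1.0   (R,0)→(R,.,+1)
state=R head=3 tape=.....[1].0   (R,1)→(P,1,-1)
state=P head=2 tape=....[.]1.0   (P,.)→(R,.,-1)
state=R head=1 tape=...[.].1.0   (R,.)→(R,.,+1)
state=R head=2 tape=....[.]1.0   (R,.)→(R,.,+1)
state=R head=3 tape=.....[1].0   (R,1)→(P,1,-1)
state=P head=2 tape=....[.]1.0   (P,.)→(R,.,-1)
state=R head=1 tape=...[.].1.0   (R,.)→(R,.,+1)
state=R head=2 tape=....[.]1.0
After 23 steps: state R, head at 2, tape 1.0.

state R, head at 2, tape 1.0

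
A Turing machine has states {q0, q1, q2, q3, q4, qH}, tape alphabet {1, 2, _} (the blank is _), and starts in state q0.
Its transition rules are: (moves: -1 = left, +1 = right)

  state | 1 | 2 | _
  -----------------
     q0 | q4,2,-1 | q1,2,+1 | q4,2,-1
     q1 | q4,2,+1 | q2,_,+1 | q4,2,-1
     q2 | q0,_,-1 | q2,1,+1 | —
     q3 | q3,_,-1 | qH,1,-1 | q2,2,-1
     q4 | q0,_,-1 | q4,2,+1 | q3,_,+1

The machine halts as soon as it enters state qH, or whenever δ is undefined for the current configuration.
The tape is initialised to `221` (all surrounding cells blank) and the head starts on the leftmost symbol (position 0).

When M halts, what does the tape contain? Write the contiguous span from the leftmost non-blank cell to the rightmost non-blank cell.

22_2

q0 | [2]21_   read 2 → write 2, move +1, go to q1
q1 | 2[2]1_   read 2 → write _, move +1, go to q2
q2 | 2_[1]_   read 1 → write _, move -1, go to q0
q0 | 2[_]__   read _ → write 2, move -1, go to q4
q4 | [2]2__   read 2 → write 2, move +1, go to q4
q4 | 2[2]__   read 2 → write 2, move +1, go to q4
q4 | 22[_]_   read _ → write _, move +1, go to q3
q3 | 22_[_]   read _ → write 2, move -1, go to q2
q2 | 22[_]2
The non-blank tape span at halt is 22_2.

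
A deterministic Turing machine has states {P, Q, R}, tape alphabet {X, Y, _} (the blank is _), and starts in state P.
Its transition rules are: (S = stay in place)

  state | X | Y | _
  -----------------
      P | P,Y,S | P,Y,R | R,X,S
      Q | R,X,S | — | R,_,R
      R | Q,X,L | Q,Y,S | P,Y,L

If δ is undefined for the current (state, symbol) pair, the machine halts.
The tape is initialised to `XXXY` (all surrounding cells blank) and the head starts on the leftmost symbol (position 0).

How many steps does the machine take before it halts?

state=P head=0 tape=[X]XXY_   (P,X)→(P,Y,S)
state=P head=0 tape=[Y]XXY_   (P,Y)→(P,Y,R)
state=P head=1 tape=Y[X]XY_   (P,X)→(P,Y,S)
state=P head=1 tape=Y[Y]XY_   (P,Y)→(P,Y,R)
state=P head=2 tape=YY[X]Y_   (P,X)→(P,Y,S)
state=P head=2 tape=YY[Y]Y_   (P,Y)→(P,Y,R)
state=P head=3 tape=YYY[Y]_   (P,Y)→(P,Y,R)
state=P head=4 tape=YYYY[_]   (P,_)→(R,X,S)
state=R head=4 tape=YYYY[X]   (R,X)→(Q,X,L)
state=Q head=3 tape=YYY[Y]X
M halts after 9 transitions.

9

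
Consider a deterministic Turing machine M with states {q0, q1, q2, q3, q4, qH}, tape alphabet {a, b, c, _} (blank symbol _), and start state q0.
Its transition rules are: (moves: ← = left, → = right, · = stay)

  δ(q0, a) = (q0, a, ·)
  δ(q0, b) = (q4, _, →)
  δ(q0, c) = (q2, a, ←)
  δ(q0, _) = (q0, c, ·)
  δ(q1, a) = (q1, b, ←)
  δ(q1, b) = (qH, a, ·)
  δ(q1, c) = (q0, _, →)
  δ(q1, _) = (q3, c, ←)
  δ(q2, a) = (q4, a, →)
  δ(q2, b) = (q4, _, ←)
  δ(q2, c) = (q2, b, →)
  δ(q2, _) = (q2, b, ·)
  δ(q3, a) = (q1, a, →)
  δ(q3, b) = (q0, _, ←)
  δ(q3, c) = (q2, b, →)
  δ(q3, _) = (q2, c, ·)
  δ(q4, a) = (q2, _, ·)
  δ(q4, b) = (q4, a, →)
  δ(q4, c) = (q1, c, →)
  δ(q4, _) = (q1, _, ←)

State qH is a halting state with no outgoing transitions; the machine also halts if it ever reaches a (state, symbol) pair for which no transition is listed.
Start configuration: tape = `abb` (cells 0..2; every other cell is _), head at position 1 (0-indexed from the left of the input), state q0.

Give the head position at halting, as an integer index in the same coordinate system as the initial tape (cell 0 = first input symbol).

state=q0 head=1 tape=a[b]b_   (q0,b)→(q4,_,→)
state=q4 head=2 tape=a_[b]_   (q4,b)→(q4,a,→)
state=q4 head=3 tape=a_a[_]   (q4,_)→(q1,_,←)
state=q1 head=2 tape=a_[a]_   (q1,a)→(q1,b,←)
state=q1 head=1 tape=a[_]b_   (q1,_)→(q3,c,←)
state=q3 head=0 tape=[a]cb_   (q3,a)→(q1,a,→)
state=q1 head=1 tape=a[c]b_   (q1,c)→(q0,_,→)
state=q0 head=2 tape=a_[b]_   (q0,b)→(q4,_,→)
state=q4 head=3 tape=a__[_]   (q4,_)→(q1,_,←)
state=q1 head=2 tape=a_[_]_   (q1,_)→(q3,c,←)
state=q3 head=1 tape=a[_]c_   (q3,_)→(q2,c,·)
state=q2 head=1 tape=a[c]c_   (q2,c)→(q2,b,→)
state=q2 head=2 tape=ab[c]_   (q2,c)→(q2,b,→)
state=q2 head=3 tape=abb[_]   (q2,_)→(q2,b,·)
state=q2 head=3 tape=abb[b]   (q2,b)→(q4,_,←)
state=q4 head=2 tape=ab[b]_   (q4,b)→(q4,a,→)
state=q4 head=3 tape=aba[_]   (q4,_)→(q1,_,←)
state=q1 head=2 tape=ab[a]_   (q1,a)→(q1,b,←)
state=q1 head=1 tape=a[b]b_   (q1,b)→(qH,a,·)
state=qH head=1 tape=a[a]b_
At halt the head is at cell 1.

1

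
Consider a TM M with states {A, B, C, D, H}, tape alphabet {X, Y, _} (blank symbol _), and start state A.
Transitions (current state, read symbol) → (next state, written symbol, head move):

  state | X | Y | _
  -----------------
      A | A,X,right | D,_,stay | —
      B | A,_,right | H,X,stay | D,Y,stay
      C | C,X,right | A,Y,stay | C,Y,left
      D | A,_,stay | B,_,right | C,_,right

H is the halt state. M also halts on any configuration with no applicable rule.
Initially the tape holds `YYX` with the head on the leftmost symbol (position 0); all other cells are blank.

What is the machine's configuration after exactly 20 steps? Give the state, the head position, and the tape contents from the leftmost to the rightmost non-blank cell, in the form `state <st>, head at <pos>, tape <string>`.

state C, head at 5, tape X

state=A head=0 tape=[Y]YX___   (A,Y)→(D,_,stay)
state=D head=0 tape=[_]YX___   (D,_)→(C,_,right)
state=C head=1 tape=_[Y]X___   (C,Y)→(A,Y,stay)
state=A head=1 tape=_[Y]X___   (A,Y)→(D,_,stay)
state=D head=1 tape=_[_]X___   (D,_)→(C,_,right)
state=C head=2 tape=__[X]___   (C,X)→(C,X,right)
state=C head=3 tape=__X[_]__   (C,_)→(C,Y,left)
state=C head=2 tape=__[X]Y__   (C,X)→(C,X,right)
state=C head=3 tape=__X[Y]__   (C,Y)→(A,Y,stay)
state=A head=3 tape=__X[Y]__   (A,Y)→(D,_,stay)
state=D head=3 tape=__X[_]__   (D,_)→(C,_,right)
state=C head=4 tape=__X_[_]_   (C,_)→(C,Y,left)
state=C head=3 tape=__X[_]Y_   (C,_)→(C,Y,left)
state=C head=2 tape=__[X]YY_   (C,X)→(C,X,right)
state=C head=3 tape=__X[Y]Y_   (C,Y)→(A,Y,stay)
state=A head=3 tape=__X[Y]Y_   (A,Y)→(D,_,stay)
state=D head=3 tape=__X[_]Y_   (D,_)→(C,_,right)
state=C head=4 tape=__X_[Y]_   (C,Y)→(A,Y,stay)
state=A head=4 tape=__X_[Y]_   (A,Y)→(D,_,stay)
state=D head=4 tape=__X_[_]_   (D,_)→(C,_,right)
state=C head=5 tape=__X__[_]
After 20 steps: state C, head at 5, tape X.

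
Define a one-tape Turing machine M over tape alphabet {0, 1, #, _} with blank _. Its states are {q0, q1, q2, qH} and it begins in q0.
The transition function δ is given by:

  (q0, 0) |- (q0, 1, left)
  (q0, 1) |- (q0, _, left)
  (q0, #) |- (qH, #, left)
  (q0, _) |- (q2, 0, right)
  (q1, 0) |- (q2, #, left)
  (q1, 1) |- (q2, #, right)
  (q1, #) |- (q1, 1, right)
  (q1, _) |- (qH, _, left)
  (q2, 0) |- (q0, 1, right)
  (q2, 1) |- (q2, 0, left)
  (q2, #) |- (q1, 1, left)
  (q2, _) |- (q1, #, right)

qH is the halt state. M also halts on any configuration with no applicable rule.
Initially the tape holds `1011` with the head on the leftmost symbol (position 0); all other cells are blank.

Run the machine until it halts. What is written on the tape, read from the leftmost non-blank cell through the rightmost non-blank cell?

q0 | __[1]011   read 1 → write _, move left, go to q0
q0 | _[_]_011   read _ → write 0, move right, go to q2
q2 | _0[_]011   read _ → write #, move right, go to q1
q1 | _0#[0]11   read 0 → write #, move left, go to q2
q2 | _0[#]#11   read # → write 1, move left, go to q1
q1 | _[0]1#11   read 0 → write #, move left, go to q2
q2 | [_]#1#11   read _ → write #, move right, go to q1
q1 | #[#]1#11   read # → write 1, move right, go to q1
q1 | #1[1]#11   read 1 → write #, move right, go to q2
q2 | #1#[#]11   read # → write 1, move left, go to q1
q1 | #1[#]111   read # → write 1, move right, go to q1
q1 | #11[1]11   read 1 → write #, move right, go to q2
q2 | #11#[1]1   read 1 → write 0, move left, go to q2
q2 | #11[#]01   read # → write 1, move left, go to q1
q1 | #1[1]101   read 1 → write #, move right, go to q2
q2 | #1#[1]01   read 1 → write 0, move left, go to q2
q2 | #1[#]001   read # → write 1, move left, go to q1
q1 | #[1]1001   read 1 → write #, move right, go to q2
q2 | ##[1]001   read 1 → write 0, move left, go to q2
q2 | #[#]0001   read # → write 1, move left, go to q1
q1 | [#]10001   read # → write 1, move right, go to q1
q1 | 1[1]0001   read 1 → write #, move right, go to q2
q2 | 1#[0]001   read 0 → write 1, move right, go to q0
q0 | 1#1[0]01   read 0 → write 1, move left, go to q0
q0 | 1#[1]101   read 1 → write _, move left, go to q0
q0 | 1[#]_101   read # → write #, move left, go to qH
qH | [1]#_101
The non-blank tape span at halt is 1#_101.

1#_101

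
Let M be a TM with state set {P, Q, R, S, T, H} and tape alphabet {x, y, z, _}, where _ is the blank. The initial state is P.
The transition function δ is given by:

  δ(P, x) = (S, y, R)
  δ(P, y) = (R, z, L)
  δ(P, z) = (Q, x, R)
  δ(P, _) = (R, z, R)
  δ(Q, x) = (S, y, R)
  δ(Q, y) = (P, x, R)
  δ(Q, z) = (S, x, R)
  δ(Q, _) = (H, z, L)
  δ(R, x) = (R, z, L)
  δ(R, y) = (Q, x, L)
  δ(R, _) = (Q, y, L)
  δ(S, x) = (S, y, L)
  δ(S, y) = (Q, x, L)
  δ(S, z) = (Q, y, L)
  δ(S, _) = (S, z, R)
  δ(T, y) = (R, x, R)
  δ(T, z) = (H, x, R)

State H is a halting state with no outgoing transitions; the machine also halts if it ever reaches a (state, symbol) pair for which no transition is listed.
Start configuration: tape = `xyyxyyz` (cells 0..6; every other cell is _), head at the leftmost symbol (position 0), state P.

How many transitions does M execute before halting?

P | __[x]yyxyyz   read x → write y, move R, go to S
S | __y[y]yxyyz   read y → write x, move L, go to Q
Q | __[y]xyxyyz   read y → write x, move R, go to P
P | __x[x]yxyyz   read x → write y, move R, go to S
S | __xy[y]xyyz   read y → write x, move L, go to Q
Q | __x[y]xxyyz   read y → write x, move R, go to P
P | __xx[x]xyyz   read x → write y, move R, go to S
S | __xxy[x]yyz   read x → write y, move L, go to S
S | __xx[y]yyyz   read y → write x, move L, go to Q
Q | __x[x]xyyyz   read x → write y, move R, go to S
S | __xy[x]yyyz   read x → write y, move L, go to S
S | __x[y]yyyyz   read y → write x, move L, go to Q
Q | __[x]xyyyyz   read x → write y, move R, go to S
S | __y[x]yyyyz   read x → write y, move L, go to S
S | __[y]yyyyyz   read y → write x, move L, go to Q
Q | _[_]xyyyyyz   read _ → write z, move L, go to H
H | [_]zxyyyyyz
M halts after 16 transitions.

16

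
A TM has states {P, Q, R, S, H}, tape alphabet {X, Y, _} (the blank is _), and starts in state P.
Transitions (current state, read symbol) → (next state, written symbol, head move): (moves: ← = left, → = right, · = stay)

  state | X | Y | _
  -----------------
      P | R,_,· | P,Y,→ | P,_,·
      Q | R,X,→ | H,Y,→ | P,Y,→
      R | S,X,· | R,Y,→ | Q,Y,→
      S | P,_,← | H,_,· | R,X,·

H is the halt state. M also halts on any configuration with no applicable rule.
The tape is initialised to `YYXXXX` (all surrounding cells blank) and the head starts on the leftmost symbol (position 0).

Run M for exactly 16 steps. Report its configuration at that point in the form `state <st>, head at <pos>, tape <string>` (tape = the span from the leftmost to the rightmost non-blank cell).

state P, head at 7, tape YYYYYYY

P | [Y]YXXXX__   read Y → write Y, move →, go to P
P | Y[Y]XXXX__   read Y → write Y, move →, go to P
P | YY[X]XXX__   read X → write _, move ·, go to R
R | YY[_]XXX__   read _ → write Y, move →, go to Q
Q | YYY[X]XX__   read X → write X, move →, go to R
R | YYYX[X]X__   read X → write X, move ·, go to S
S | YYYX[X]X__   read X → write _, move ←, go to P
P | YYY[X]_X__   read X → write _, move ·, go to R
R | YYY[_]_X__   read _ → write Y, move →, go to Q
Q | YYYY[_]X__   read _ → write Y, move →, go to P
P | YYYYY[X]__   read X → write _, move ·, go to R
R | YYYYY[_]__   read _ → write Y, move →, go to Q
Q | YYYYYY[_]_   read _ → write Y, move →, go to P
P | YYYYYYY[_]   read _ → write _, move ·, go to P
P | YYYYYYY[_]   read _ → write _, move ·, go to P
P | YYYYYYY[_]   read _ → write _, move ·, go to P
P | YYYYYYY[_]
After 16 steps: state P, head at 7, tape YYYYYYY.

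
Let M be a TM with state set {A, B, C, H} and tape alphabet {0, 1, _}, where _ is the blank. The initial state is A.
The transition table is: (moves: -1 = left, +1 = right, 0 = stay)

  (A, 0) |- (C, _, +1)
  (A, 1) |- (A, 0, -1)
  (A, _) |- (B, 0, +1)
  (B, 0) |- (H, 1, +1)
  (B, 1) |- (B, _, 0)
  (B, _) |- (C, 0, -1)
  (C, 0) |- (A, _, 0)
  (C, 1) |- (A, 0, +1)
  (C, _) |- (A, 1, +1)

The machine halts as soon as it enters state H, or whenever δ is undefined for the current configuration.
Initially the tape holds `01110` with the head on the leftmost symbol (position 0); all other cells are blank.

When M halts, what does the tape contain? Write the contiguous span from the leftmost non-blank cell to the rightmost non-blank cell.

010

state=A head=0 tape=[0]1110   (A,0)→(C,_,+1)
state=C head=1 tape=_[1]110   (C,1)→(A,0,+1)
state=A head=2 tape=_0[1]10   (A,1)→(A,0,-1)
state=A head=1 tape=_[0]010   (A,0)→(C,_,+1)
state=C head=2 tape=__[0]10   (C,0)→(A,_,0)
state=A head=2 tape=__[_]10   (A,_)→(B,0,+1)
state=B head=3 tape=__0[1]0   (B,1)→(B,_,0)
state=B head=3 tape=__0[_]0   (B,_)→(C,0,-1)
state=C head=2 tape=__[0]00   (C,0)→(A,_,0)
state=A head=2 tape=__[_]00   (A,_)→(B,0,+1)
state=B head=3 tape=__0[0]0   (B,0)→(H,1,+1)
state=H head=4 tape=__01[0]
The non-blank tape span at halt is 010.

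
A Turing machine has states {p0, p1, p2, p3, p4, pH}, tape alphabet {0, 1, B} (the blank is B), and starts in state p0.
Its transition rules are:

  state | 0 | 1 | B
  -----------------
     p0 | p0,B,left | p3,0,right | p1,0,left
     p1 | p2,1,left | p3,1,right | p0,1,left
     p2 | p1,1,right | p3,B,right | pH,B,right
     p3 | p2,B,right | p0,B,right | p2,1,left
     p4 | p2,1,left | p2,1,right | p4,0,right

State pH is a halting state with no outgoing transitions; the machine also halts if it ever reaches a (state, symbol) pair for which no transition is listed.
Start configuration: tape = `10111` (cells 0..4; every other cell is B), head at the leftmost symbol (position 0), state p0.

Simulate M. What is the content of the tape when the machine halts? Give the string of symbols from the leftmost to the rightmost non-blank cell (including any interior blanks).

0BBB1

p0 | [1]0111BBBBB   read 1 → write 0, move right, go to p3
p3 | 0[0]111BBBBB   read 0 → write B, move right, go to p2
p2 | 0B[1]11BBBBB   read 1 → write B, move right, go to p3
p3 | 0BB[1]1BBBBB   read 1 → write B, move right, go to p0
p0 | 0BBB[1]BBBBB   read 1 → write 0, move right, go to p3
p3 | 0BBB0[B]BBBB   read B → write 1, move left, go to p2
p2 | 0BBB[0]1BBBB   read 0 → write 1, move right, go to p1
p1 | 0BBB1[1]BBBB   read 1 → write 1, move right, go to p3
p3 | 0BBB11[B]BBB   read B → write 1, move left, go to p2
p2 | 0BBB1[1]1BBB   read 1 → write B, move right, go to p3
p3 | 0BBB1B[1]BBB   read 1 → write B, move right, go to p0
p0 | 0BBB1BB[B]BB   read B → write 0, move left, go to p1
p1 | 0BBB1B[B]0BB   read B → write 1, move left, go to p0
p0 | 0BBB1[B]10BB   read B → write 0, move left, go to p1
p1 | 0BBB[1]010BB   read 1 → write 1, move right, go to p3
p3 | 0BBB1[0]10BB   read 0 → write B, move right, go to p2
p2 | 0BBB1B[1]0BB   read 1 → write B, move right, go to p3
p3 | 0BBB1BB[0]BB   read 0 → write B, move right, go to p2
p2 | 0BBB1BBB[B]B   read B → write B, move right, go to pH
pH | 0BBB1BBBB[B]
The non-blank tape span at halt is 0BBB1.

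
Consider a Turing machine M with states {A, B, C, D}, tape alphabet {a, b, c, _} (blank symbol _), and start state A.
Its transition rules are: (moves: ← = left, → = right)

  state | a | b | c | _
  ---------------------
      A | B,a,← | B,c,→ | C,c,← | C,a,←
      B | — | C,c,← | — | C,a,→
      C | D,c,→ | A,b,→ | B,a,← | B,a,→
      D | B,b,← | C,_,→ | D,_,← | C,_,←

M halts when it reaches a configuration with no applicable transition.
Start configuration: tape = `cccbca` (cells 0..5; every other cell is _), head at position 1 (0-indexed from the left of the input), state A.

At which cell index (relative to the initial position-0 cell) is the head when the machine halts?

A | ____c[c]cbca   read c → write c, move ←, go to C
C | ____[c]ccbca   read c → write a, move ←, go to B
B | ___[_]accbca   read _ → write a, move →, go to C
C | ___a[a]ccbca   read a → write c, move →, go to D
D | ___ac[c]cbca   read c → write _, move ←, go to D
D | ___a[c]_cbca   read c → write _, move ←, go to D
D | ___[a]__cbca   read a → write b, move ←, go to B
B | __[_]b__cbca   read _ → write a, move →, go to C
C | __a[b]__cbca   read b → write b, move →, go to A
A | __ab[_]_cbca   read _ → write a, move ←, go to C
C | __a[b]a_cbca   read b → write b, move →, go to A
A | __ab[a]_cbca   read a → write a, move ←, go to B
B | __a[b]a_cbca   read b → write c, move ←, go to C
C | __[a]ca_cbca   read a → write c, move →, go to D
D | __c[c]a_cbca   read c → write _, move ←, go to D
D | __[c]_a_cbca   read c → write _, move ←, go to D
D | _[_]__a_cbca   read _ → write _, move ←, go to C
C | [_]___a_cbca   read _ → write a, move →, go to B
B | a[_]__a_cbca   read _ → write a, move →, go to C
C | aa[_]_a_cbca   read _ → write a, move →, go to B
B | aaa[_]a_cbca   read _ → write a, move →, go to C
C | aaaa[a]_cbca   read a → write c, move →, go to D
D | aaaac[_]cbca   read _ → write _, move ←, go to C
C | aaaa[c]_cbca   read c → write a, move ←, go to B
B | aaa[a]a_cbca
At halt the head is at cell -1.

-1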